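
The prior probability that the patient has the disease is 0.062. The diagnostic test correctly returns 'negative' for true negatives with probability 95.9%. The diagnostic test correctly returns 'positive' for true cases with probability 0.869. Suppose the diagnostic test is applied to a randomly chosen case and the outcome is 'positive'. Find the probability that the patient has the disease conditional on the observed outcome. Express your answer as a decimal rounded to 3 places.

P(H | E) ≈ 0.583

Write H for 'the patient has the disease'. Prior odds H:¬H = 0.062/0.938 = 0.066098. For the 'positive' outcome, the likelihood ratio is 0.869/0.041 = 21.195.
Posterior odds = 0.066098 × 21.195 = 1.4010, so P(H|E) = 1.4010/(1+1.4010) = 0.583.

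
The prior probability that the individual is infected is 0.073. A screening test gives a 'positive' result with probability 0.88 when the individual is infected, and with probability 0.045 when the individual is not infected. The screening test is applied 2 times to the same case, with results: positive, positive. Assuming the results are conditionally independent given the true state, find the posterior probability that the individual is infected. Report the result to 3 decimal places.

With H the event that the individual is infected, the joint likelihood of the observed sequence is P(data|H) = 0.88·0.88 = 0.77440 and P(data|¬H) = 0.045·0.045 = 0.0020250.
Bayes: P(H|data) = 0.073·0.77440 / (0.073·0.77440 + 0.927·0.0020250) = 0.056531/0.058408 = 0.9679.

Posterior P(H) ≈ 0.968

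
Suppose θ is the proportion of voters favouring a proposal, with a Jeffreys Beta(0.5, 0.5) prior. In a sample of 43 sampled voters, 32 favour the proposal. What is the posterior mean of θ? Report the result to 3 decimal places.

Posterior mean ≈ 0.739

The binomial likelihood is conjugate to the Beta prior: with 32 successes and 11 failures, the posterior is Beta(0.5+32, 0.5+11) = Beta(32.5, 11.5).
Posterior mean = α/(α+β) = 32.5/44 = 0.739.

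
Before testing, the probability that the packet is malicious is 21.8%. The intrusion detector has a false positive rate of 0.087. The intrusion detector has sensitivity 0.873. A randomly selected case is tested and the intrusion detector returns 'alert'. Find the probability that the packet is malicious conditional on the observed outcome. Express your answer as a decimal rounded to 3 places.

P(H | E) ≈ 0.737

Let H be the event that the packet is malicious. P(H) = 0.218, so P(¬H) = 0.782. With E the 'alert' result, P(E|H) = 0.873 and P(E|¬H) = 0.087.
P(E) = 0.873·0.218 + 0.087·0.782 = 0.19031 + 0.068034 = 0.25835.
By Bayes' theorem, P(H|E) = 0.19031 / 0.25835 = 0.737.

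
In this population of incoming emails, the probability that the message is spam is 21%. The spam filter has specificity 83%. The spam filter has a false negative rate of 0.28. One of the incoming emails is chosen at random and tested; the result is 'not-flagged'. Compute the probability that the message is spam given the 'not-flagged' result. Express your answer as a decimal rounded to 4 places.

Write H for 'the message is spam'. Prior odds H:¬H = 0.21/0.79 = 0.26582. For the 'not-flagged' outcome, the likelihood ratio is 0.28/0.83 = 0.33735.
Posterior odds = 0.26582 × 0.33735 = 0.089675, so P(H|E) = 0.089675/(1+0.089675) = 0.0823.

P(H | E) ≈ 0.0823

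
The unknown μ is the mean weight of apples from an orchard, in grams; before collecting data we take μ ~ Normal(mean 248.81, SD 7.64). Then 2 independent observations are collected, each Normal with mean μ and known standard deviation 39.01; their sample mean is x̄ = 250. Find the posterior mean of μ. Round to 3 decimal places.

Prior precision 1/τ₀² = 1/7.64² = 0.0171322; data precision n/σ² = 2/39.01² = 0.00131425.
Posterior precision = 0.0171322 + 0.00131425 = 0.0184465.
Posterior mean = (0.0171322·248.81 + 0.00131425·250) / 0.0184465 = 248.895.

Posterior mean ≈ 248.895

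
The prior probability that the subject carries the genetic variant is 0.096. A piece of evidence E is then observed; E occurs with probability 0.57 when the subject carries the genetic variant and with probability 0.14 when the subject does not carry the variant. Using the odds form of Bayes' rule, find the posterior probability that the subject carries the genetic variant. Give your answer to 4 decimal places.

Posterior probability ≈ 0.3019

Prior odds = 0.096/(1−0.096) = 0.10619. In log-odds, ln(0.10619) = -2.2425.
Add log likelihood ratio: ln(4.0714) = 1.4040.
Posterior log-odds = -0.83849, so posterior odds = exp(-0.83849) = 0.43236. Converting, P(H|E) = 0.43236/1.4324 = 0.3019.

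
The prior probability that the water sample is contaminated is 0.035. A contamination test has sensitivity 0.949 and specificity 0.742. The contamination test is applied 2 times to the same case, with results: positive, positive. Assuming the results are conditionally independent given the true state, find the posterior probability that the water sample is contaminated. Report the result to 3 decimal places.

Posterior P(H) ≈ 0.329

Let H be the event that the water sample is contaminated; start with P(H) = 0.035. P('positive'|H) = 0.949, P('positive'|¬H) = 0.258.
Update on result 1 ('positive'): P(H) ← 0.949·0.0350 / (0.949·0.0350 + 0.258·0.9650) = 0.033215/0.28219 = 0.1177.
Update on result 2 ('positive'): P(H) ← 0.949·0.1177 / (0.949·0.1177 + 0.258·0.8823) = 0.11170/0.33934 = 0.3292.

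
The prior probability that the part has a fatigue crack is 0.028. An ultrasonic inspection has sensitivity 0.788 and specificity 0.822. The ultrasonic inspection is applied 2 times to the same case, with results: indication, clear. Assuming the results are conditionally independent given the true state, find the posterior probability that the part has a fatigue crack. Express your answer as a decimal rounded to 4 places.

Posterior P(H) ≈ 0.0318

Let H be the event that the part has a fatigue crack; start with P(H) = 0.028. P('indication'|H) = 0.788, P('indication'|¬H) = 0.178.
Update on result 1 ('indication'): P(H) ← 0.788·0.0280 / (0.788·0.0280 + 0.178·0.9720) = 0.022064/0.19508 = 0.1131.
Update on result 2 ('clear'): P(H) ← 0.212·0.1131 / (0.212·0.1131 + 0.822·0.8869) = 0.023978/0.75301 = 0.0318.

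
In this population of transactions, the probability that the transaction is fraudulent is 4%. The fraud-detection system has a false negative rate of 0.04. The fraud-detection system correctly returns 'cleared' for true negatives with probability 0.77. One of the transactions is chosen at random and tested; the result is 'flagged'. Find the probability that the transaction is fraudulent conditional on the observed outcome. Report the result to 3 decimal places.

Write H for 'the transaction is fraudulent'. Prior odds H:¬H = 0.04/0.96 = 0.041667. For the 'flagged' outcome, the likelihood ratio is 0.96/0.23 = 4.1739.
Posterior odds = 0.041667 × 4.1739 = 0.17391, so P(H|E) = 0.17391/(1+0.17391) = 0.148.

P(H | E) ≈ 0.148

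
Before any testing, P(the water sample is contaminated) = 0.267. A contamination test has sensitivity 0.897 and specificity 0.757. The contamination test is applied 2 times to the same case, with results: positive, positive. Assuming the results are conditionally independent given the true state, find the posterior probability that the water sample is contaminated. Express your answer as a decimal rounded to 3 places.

With H the event that the water sample is contaminated, the joint likelihood of the observed sequence is P(data|H) = 0.897·0.897 = 0.80461 and P(data|¬H) = 0.243·0.243 = 0.059049.
Bayes: P(H|data) = 0.267·0.80461 / (0.267·0.80461 + 0.733·0.059049) = 0.21483/0.25811 = 0.8323.

Posterior P(H) ≈ 0.832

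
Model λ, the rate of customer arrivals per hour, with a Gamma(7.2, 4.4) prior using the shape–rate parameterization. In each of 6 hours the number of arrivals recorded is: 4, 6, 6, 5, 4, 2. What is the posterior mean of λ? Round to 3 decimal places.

Posterior mean ≈ 3.288

The Poisson likelihood adds the total count to the shape and the number of exposure periods to the rate. Here ∑xᵢ = 27 and n = 6, so shape 7.2→34.2 and rate 4.4→10.4.
E[λ | data] = 34.2/10.4 = 3.288.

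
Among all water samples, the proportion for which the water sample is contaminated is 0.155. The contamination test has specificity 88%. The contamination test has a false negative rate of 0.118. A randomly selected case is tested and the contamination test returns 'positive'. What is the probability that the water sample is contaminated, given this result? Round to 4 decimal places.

P(H | E) ≈ 0.5741

Let H be the event that the water sample is contaminated. P(H) = 0.155, so P(¬H) = 0.845. With E the 'positive' result, P(E|H) = 0.882 and P(E|¬H) = 0.12.
P(E) = 0.882·0.155 + 0.12·0.845 = 0.13671 + 0.10140 = 0.23811.
By Bayes' theorem, P(H|E) = 0.13671 / 0.23811 = 0.5741.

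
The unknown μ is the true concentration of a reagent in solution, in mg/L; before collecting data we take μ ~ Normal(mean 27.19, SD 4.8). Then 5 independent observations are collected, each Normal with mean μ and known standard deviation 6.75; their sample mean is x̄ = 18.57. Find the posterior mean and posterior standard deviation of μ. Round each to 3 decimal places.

With known σ, the Normal prior is conjugate. Weight on the data is w = (n/σ²)/(n/σ² + 1/τ₀²) = 0.109739/(0.109739+0.0434028) = 0.71659.
Posterior mean = w·x̄ + (1−w)·μ₀ = 0.71659·18.57 + 0.28341·27.19 = 21.013. Posterior variance = 1/(0.109739+0.0434028) = 6.52988, so SD = 2.555.

Posterior mean ≈ 21.013; posterior SD ≈ 2.555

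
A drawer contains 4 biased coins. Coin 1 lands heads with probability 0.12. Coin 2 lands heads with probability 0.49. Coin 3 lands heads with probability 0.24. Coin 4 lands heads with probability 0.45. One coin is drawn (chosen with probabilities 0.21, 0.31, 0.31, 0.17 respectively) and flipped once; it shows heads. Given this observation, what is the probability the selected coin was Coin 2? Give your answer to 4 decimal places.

Posterior probability ≈ 0.4631

Tabulate prior·likelihood by source: [1] prior 0.21, lik 0.12, product 0.02520; [2] prior 0.31, lik 0.49, product 0.1519; [3] prior 0.31, lik 0.24, product 0.07440; [4] prior 0.17, lik 0.45, product 0.07650.
Normalizing constant = 0.32800; the posterior for Coin 2 is its product over the sum, 0.1519/0.32800 = 0.4631.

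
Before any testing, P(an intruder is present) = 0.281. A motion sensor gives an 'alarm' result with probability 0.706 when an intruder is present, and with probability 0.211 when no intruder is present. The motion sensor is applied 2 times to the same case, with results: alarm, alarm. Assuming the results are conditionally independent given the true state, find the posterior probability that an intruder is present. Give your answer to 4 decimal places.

Let H be the event that an intruder is present; start with P(H) = 0.281. P('alarm'|H) = 0.706, P('alarm'|¬H) = 0.211.
Update on result 1 ('alarm'): P(H) ← 0.706·0.2810 / (0.706·0.2810 + 0.211·0.7190) = 0.19839/0.35009 = 0.5667.
Update on result 2 ('alarm'): P(H) ← 0.706·0.5667 / (0.706·0.5667 + 0.211·0.4333) = 0.40006/0.49150 = 0.8140.

Posterior P(H) ≈ 0.8140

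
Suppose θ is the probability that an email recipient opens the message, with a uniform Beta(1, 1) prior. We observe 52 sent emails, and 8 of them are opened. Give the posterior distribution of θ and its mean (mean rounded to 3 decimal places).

Posterior: Beta(9, 45); mean ≈ 0.167

The binomial likelihood is conjugate to the Beta prior: with 8 successes and 44 failures, the posterior is Beta(1+8, 1+44) = Beta(9, 45).
Posterior mean = α/(α+β) = 9/54 = 0.167.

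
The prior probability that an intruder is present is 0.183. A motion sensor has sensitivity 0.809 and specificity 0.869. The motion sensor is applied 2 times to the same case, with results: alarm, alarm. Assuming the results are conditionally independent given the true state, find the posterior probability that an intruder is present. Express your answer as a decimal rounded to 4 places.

Let H be the event that an intruder is present; start with P(H) = 0.183. P('alarm'|H) = 0.809, P('alarm'|¬H) = 0.131.
Update on result 1 ('alarm'): P(H) ← 0.809·0.1830 / (0.809·0.1830 + 0.131·0.8170) = 0.14805/0.25507 = 0.5804.
Update on result 2 ('alarm'): P(H) ← 0.809·0.5804 / (0.809·0.5804 + 0.131·0.4196) = 0.46955/0.52452 = 0.8952.

Posterior P(H) ≈ 0.8952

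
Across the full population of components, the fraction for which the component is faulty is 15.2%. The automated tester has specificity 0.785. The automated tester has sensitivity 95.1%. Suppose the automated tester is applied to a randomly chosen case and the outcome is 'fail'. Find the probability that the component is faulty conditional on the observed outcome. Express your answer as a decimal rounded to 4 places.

P(H | E) ≈ 0.4422

Let H be the event that the component is faulty. P(H) = 0.152, so P(¬H) = 0.848. With E the 'fail' result, P(E|H) = 0.951 and P(E|¬H) = 0.215.
P(E) = 0.951·0.152 + 0.215·0.848 = 0.14455 + 0.18232 = 0.32687.
By Bayes' theorem, P(H|E) = 0.14455 / 0.32687 = 0.4422.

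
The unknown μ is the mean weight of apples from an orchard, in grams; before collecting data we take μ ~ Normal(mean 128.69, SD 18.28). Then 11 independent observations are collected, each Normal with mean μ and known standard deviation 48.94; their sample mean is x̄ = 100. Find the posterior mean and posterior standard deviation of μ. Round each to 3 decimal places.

With known σ, the Normal prior is conjugate. Weight on the data is w = (n/σ²)/(n/σ² + 1/τ₀²) = 0.00459266/(0.00459266+0.00299259) = 0.60547.
Posterior mean = w·x̄ + (1−w)·μ₀ = 0.60547·100 + 0.39453·128.69 = 111.319. Posterior variance = 1/(0.00459266+0.00299259) = 131.835, so SD = 11.482.

Posterior mean ≈ 111.319; posterior SD ≈ 11.482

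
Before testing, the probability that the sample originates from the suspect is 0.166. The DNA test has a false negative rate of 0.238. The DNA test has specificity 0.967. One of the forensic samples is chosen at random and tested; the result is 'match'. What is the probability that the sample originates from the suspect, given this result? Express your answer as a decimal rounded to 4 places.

Write H for 'the sample originates from the suspect'. Prior odds H:¬H = 0.166/0.834 = 0.19904. For the 'match' outcome, the likelihood ratio is 0.762/0.033 = 23.091.
Posterior odds = 0.19904 × 23.091 = 4.5960, so P(H|E) = 4.5960/(1+4.5960) = 0.8213.

P(H | E) ≈ 0.8213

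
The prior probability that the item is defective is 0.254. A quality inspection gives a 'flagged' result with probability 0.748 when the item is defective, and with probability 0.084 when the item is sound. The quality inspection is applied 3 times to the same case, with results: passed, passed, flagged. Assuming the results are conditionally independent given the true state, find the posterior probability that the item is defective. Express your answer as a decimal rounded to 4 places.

Posterior P(H) ≈ 0.1866

With H the event that the item is defective, the joint likelihood of the observed sequence is P(data|H) = 0.252·0.252·0.748 = 0.047501 and P(data|¬H) = 0.916·0.916·0.084 = 0.070481.
Bayes: P(H|data) = 0.254·0.047501 / (0.254·0.047501 + 0.746·0.070481) = 0.012065/0.064644 = 0.1866.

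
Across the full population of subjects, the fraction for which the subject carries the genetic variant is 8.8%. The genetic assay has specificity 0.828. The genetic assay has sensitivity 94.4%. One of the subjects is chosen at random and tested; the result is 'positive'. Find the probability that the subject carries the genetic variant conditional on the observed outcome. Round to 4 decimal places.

P(H | E) ≈ 0.3462

Write H for 'the subject carries the genetic variant'. Prior odds H:¬H = 0.088/0.912 = 0.096491. For the 'positive' outcome, the likelihood ratio is 0.944/0.172 = 5.4884.
Posterior odds = 0.096491 × 5.4884 = 0.52958, so P(H|E) = 0.52958/(1+0.52958) = 0.3462.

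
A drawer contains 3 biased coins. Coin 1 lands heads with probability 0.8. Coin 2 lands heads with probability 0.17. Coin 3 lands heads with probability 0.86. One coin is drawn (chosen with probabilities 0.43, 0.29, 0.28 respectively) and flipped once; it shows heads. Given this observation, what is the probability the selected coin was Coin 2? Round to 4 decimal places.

Posterior probability ≈ 0.0777

Tabulate prior·likelihood by source: [1] prior 0.43, lik 0.8, product 0.3440; [2] prior 0.29, lik 0.17, product 0.04930; [3] prior 0.28, lik 0.86, product 0.2408.
Normalizing constant = 0.63410; the posterior for Coin 2 is its product over the sum, 0.04930/0.63410 = 0.0777.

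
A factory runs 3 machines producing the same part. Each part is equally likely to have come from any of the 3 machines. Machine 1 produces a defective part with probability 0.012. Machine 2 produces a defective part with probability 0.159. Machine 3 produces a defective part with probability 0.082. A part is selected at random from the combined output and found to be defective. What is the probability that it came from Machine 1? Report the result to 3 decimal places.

Posterior probability ≈ 0.047

Tabulate prior·likelihood by source: [1] prior 0.333333, lik 0.012, product 0.004000; [2] prior 0.333333, lik 0.159, product 0.05300; [3] prior 0.333333, lik 0.082, product 0.02733.
Normalizing constant = 0.084333; the posterior for Machine 1 is its product over the sum, 0.004000/0.084333 = 0.047.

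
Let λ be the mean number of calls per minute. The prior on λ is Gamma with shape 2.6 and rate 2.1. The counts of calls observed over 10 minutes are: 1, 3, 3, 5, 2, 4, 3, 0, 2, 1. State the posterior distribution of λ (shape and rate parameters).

Posterior: Gamma(shape=26.6, rate=12.1)

Total count ∑xᵢ = 24 over n = 10 minutes.
Gamma is conjugate to the Poisson likelihood: posterior is Gamma(shape = 2.6+24 = 26.6, rate = 2.1+10 = 12.1).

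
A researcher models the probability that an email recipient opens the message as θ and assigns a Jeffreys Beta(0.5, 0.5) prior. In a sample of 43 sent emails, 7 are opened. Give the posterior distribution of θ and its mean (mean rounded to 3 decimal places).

The binomial likelihood is conjugate to the Beta prior: with 7 successes and 36 failures, the posterior is Beta(0.5+7, 0.5+36) = Beta(7.5, 36.5).
Posterior mean = α/(α+β) = 7.5/44 = 0.170.

Posterior: Beta(7.5, 36.5); mean ≈ 0.170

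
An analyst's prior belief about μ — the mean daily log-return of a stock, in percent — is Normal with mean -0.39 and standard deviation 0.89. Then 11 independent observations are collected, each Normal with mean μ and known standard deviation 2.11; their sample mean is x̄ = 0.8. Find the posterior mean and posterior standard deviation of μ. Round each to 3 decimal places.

With known σ, the Normal prior is conjugate. Weight on the data is w = (n/σ²)/(n/σ² + 1/τ₀²) = 2.47074/(2.47074+1.26247) = 0.66183.
Posterior mean = w·x̄ + (1−w)·μ₀ = 0.66183·0.8 + 0.33817·-0.39 = 0.398. Posterior variance = 1/(2.47074+1.26247) = 0.267866, so SD = 0.518.

Posterior mean ≈ 0.398; posterior SD ≈ 0.518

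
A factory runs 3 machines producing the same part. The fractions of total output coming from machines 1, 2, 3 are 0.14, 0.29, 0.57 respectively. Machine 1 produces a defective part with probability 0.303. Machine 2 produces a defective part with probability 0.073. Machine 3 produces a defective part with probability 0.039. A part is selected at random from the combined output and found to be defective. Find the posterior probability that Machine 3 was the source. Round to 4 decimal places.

Posterior probability ≈ 0.2590

P(defective|M1) = 0.303; P(defective|M2) = 0.073; P(defective|M3) = 0.039.
Prior × likelihood for each source: 0.14·0.303=0.04242, 0.29·0.073=0.02117, 0.57·0.039=0.02223. Summing gives P(defective) = 0.085820.
P(Machine 3 | defective) = 0.02223 / 0.085820 = 0.2590.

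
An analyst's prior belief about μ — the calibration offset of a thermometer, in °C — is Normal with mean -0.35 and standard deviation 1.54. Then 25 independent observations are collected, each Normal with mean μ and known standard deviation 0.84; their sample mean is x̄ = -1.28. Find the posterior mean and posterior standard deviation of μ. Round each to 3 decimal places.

Prior precision 1/τ₀² = 1/1.54² = 0.421656; data precision n/σ² = 25/0.84² = 35.4308.
Posterior precision = 0.421656 + 35.4308 = 35.8525, giving posterior SD = 1/√35.8525 = 0.167.
Posterior mean = (0.421656·-0.35 + 35.4308·-1.28) / 35.8525 = -1.269.

Posterior mean ≈ -1.269; posterior SD ≈ 0.167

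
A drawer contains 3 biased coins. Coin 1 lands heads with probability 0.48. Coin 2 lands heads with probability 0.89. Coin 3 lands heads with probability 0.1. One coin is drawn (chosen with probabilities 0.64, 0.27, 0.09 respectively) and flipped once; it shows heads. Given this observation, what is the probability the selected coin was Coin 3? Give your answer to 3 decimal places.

Posterior probability ≈ 0.016

Tabulate prior·likelihood by source: [1] prior 0.64, lik 0.48, product 0.3072; [2] prior 0.27, lik 0.89, product 0.2403; [3] prior 0.09, lik 0.1, product 0.009000.
Normalizing constant = 0.55650; the posterior for Coin 3 is its product over the sum, 0.009000/0.55650 = 0.016.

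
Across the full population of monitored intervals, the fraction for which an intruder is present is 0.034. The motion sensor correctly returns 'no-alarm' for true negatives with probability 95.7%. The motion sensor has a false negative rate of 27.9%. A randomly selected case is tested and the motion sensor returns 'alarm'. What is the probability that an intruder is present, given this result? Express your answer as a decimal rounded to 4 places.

Write H for 'an intruder is present'. Prior odds H:¬H = 0.034/0.966 = 0.035197. For the 'alarm' outcome, the likelihood ratio is 0.721/0.043 = 16.767.
Posterior odds = 0.035197 × 16.767 = 0.59016, so P(H|E) = 0.59016/(1+0.59016) = 0.3711.

P(H | E) ≈ 0.3711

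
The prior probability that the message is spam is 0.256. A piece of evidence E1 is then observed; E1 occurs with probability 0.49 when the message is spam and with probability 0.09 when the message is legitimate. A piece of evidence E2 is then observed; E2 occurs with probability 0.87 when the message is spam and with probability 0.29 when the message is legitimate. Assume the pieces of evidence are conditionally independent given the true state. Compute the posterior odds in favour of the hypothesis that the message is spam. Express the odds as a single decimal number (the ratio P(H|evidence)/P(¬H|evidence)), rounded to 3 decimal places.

Prior odds = 0.256/(1−0.256) = 0.34409. In log-odds, ln(0.34409) = -1.0669.
Add log likelihood ratios: ln(5.4444) + ln(3.0000) = 2.7932.
Posterior log-odds = 1.7263, so posterior odds = exp(1.7263) = 5.6201.

Posterior odds ≈ 5.620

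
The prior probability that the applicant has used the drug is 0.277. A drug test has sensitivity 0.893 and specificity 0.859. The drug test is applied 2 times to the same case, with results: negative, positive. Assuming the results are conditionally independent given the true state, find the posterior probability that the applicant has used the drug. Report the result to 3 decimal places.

Posterior P(H) ≈ 0.232

Let H be the event that the applicant has used the drug; start with P(H) = 0.277. P('positive'|H) = 0.893, P('positive'|¬H) = 0.141.
Update on result 1 ('negative'): P(H) ← 0.107·0.2770 / (0.107·0.2770 + 0.859·0.7230) = 0.029639/0.65070 = 0.0455.
Update on result 2 ('positive'): P(H) ← 0.893·0.0455 / (0.893·0.0455 + 0.141·0.9545) = 0.040676/0.17525 = 0.2321.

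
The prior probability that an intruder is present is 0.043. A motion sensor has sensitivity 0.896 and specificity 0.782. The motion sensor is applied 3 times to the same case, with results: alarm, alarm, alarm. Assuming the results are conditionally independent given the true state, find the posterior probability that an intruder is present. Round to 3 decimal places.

Posterior P(H) ≈ 0.757

Let H be the event that an intruder is present; start with P(H) = 0.043. P('alarm'|H) = 0.896, P('alarm'|¬H) = 0.218.
Update on result 1 ('alarm'): P(H) ← 0.896·0.0430 / (0.896·0.0430 + 0.218·0.9570) = 0.038528/0.24715 = 0.1559.
Update on result 2 ('alarm'): P(H) ← 0.896·0.1559 / (0.896·0.1559 + 0.218·0.8441) = 0.13967/0.32369 = 0.4315.
Update on result 3 ('alarm'): P(H) ← 0.896·0.4315 / (0.896·0.4315 + 0.218·0.5685) = 0.38663/0.51056 = 0.7573.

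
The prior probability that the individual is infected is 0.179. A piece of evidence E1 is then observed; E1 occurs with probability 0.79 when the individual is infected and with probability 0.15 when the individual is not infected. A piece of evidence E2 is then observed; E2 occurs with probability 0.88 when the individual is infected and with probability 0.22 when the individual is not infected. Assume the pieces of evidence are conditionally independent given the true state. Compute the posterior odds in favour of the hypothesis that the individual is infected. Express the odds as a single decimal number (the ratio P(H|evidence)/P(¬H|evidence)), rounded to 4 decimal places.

Posterior odds ≈ 4.5931

Prior odds = 0.179/(1−0.179) = 0.21803. In log-odds, ln(0.21803) = -1.5231.
Add log likelihood ratios: ln(5.2667) + ln(4.0000) = 3.0477.
Posterior log-odds = 1.5246, so posterior odds = exp(1.5246) = 4.5931.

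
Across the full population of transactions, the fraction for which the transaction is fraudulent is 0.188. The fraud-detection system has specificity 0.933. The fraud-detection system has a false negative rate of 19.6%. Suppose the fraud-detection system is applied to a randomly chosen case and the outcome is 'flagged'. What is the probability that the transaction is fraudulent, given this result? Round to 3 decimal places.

Let H be the event that the transaction is fraudulent. P(H) = 0.188, so P(¬H) = 0.812. With E the 'flagged' result, P(E|H) = 0.804 and P(E|¬H) = 0.067.
P(E) = 0.804·0.188 + 0.067·0.812 = 0.15115 + 0.054404 = 0.20556.
By Bayes' theorem, P(H|E) = 0.15115 / 0.20556 = 0.735.

P(H | E) ≈ 0.735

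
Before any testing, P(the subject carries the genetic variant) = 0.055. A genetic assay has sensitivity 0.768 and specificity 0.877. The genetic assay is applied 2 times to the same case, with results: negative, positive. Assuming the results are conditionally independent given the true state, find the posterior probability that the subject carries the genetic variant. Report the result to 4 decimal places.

Posterior P(H) ≈ 0.0877

With H the event that the subject carries the genetic variant, the joint likelihood of the observed sequence is P(data|H) = 0.232·0.768 = 0.17818 and P(data|¬H) = 0.877·0.123 = 0.10787.
Bayes: P(H|data) = 0.055·0.17818 / (0.055·0.17818 + 0.945·0.10787) = 0.0097997/0.11174 = 0.0877.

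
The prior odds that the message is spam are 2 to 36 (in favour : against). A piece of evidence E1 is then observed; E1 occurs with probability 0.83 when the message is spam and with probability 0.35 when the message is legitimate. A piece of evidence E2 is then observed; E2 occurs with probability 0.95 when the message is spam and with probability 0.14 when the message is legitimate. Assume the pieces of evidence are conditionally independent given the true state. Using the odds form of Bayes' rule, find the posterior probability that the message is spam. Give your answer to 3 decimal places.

Posterior probability ≈ 0.472

Prior odds = 2/36 = 0.055556.
Likelihood ratio for E1 = 0.83/0.35 = 2.3714.
Likelihood ratio for E2 = 0.95/0.14 = 6.7857.
Posterior odds = prior odds × LR₁ × LR₂ = 0.89399.
Posterior probability = odds/(1+odds) = 0.89399/1.8940 = 0.472.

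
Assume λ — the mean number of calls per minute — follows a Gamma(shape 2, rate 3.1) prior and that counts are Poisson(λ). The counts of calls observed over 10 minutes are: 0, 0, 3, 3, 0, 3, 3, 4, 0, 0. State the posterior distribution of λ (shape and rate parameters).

The Poisson likelihood adds the total count to the shape and the number of exposure periods to the rate. Here ∑xᵢ = 16 and n = 10, so shape 2→18 and rate 3.1→13.1.

Posterior: Gamma(shape=18, rate=13.1)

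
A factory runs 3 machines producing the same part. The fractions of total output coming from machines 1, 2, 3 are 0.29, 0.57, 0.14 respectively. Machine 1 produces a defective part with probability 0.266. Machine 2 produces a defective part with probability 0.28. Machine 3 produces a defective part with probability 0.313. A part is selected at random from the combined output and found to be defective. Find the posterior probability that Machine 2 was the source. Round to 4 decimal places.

Posterior probability ≈ 0.5689

P(defective|M1) = 0.266; P(defective|M2) = 0.28; P(defective|M3) = 0.313.
Prior × likelihood for each source: 0.29·0.266=0.07714, 0.57·0.28=0.1596, 0.14·0.313=0.04382. Summing gives P(defective) = 0.28056.
P(Machine 2 | defective) = 0.1596 / 0.28056 = 0.5689.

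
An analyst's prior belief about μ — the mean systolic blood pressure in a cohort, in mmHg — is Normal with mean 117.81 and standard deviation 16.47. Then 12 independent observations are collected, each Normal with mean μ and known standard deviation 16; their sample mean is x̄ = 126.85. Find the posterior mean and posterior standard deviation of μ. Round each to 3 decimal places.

Posterior mean ≈ 126.191; posterior SD ≈ 4.447

Prior precision 1/τ₀² = 1/16.47² = 0.00368649; data precision n/σ² = 12/16² = 0.0468750.
Posterior precision = 0.00368649 + 0.0468750 = 0.0505615, giving posterior SD = 1/√0.0505615 = 4.447.
Posterior mean = (0.00368649·117.81 + 0.0468750·126.85) / 0.0505615 = 126.191.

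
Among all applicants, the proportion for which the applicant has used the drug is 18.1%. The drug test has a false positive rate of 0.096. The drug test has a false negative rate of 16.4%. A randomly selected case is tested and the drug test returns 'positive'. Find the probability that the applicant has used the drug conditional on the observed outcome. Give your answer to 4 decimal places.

P(H | E) ≈ 0.6581

Let H be the event that the applicant has used the drug. P(H) = 0.181, so P(¬H) = 0.819. With E the 'positive' result, P(E|H) = 0.836 and P(E|¬H) = 0.096.
P(E) = 0.836·0.181 + 0.096·0.819 = 0.15132 + 0.078624 = 0.22994.
By Bayes' theorem, P(H|E) = 0.15132 / 0.22994 = 0.6581.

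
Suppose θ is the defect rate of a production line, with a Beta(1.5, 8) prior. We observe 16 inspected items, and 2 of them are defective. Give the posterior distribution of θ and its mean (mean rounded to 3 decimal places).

The binomial likelihood is conjugate to the Beta prior: with 2 successes and 14 failures, the posterior is Beta(1.5+2, 8+14) = Beta(3.5, 22).
Posterior mean = α/(α+β) = 3.5/25.5 = 0.137.

Posterior: Beta(3.5, 22); mean ≈ 0.137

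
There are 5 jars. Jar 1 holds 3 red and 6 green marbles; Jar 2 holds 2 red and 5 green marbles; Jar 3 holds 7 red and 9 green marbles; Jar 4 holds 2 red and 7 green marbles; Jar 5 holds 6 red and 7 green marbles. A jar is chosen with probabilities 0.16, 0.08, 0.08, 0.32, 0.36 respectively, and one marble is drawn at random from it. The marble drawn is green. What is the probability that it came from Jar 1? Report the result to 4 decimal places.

Tabulate prior·likelihood by source: [1] prior 0.16, lik 0.6667, product 0.1067; [2] prior 0.08, lik 0.7143, product 0.05714; [3] prior 0.08, lik 0.5625, product 0.04500; [4] prior 0.32, lik 0.7778, product 0.2489; [5] prior 0.36, lik 0.5385, product 0.1938.
Normalizing constant = 0.65154; the posterior for Jar 1 is its product over the sum, 0.1067/0.65154 = 0.1637.

Posterior probability ≈ 0.1637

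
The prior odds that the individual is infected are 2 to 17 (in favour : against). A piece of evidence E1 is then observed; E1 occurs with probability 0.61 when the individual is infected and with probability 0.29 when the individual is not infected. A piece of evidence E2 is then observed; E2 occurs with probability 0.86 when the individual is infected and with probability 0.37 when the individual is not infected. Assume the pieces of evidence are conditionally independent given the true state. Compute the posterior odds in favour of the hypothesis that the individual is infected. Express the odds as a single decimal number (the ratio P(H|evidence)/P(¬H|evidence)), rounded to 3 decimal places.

Posterior odds ≈ 0.575

Prior odds = 2/17 = 0.11765. In log-odds, ln(0.11765) = -2.1401.
Add log likelihood ratios: ln(2.1034) + ln(2.3243) = 1.5870.
Posterior log-odds = -0.55306, so posterior odds = exp(-0.55306) = 0.57519.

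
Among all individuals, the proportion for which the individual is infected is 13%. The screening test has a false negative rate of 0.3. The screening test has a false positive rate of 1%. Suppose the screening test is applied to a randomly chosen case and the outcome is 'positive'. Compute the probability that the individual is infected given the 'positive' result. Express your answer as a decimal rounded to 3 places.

P(H | E) ≈ 0.913

Let H be the event that the individual is infected. P(H) = 0.13, so P(¬H) = 0.87. With E the 'positive' result, P(E|H) = 0.7 and P(E|¬H) = 0.01.
P(E) = 0.7·0.13 + 0.01·0.87 = 0.091000 + 0.0087000 = 0.099700.
By Bayes' theorem, P(H|E) = 0.091000 / 0.099700 = 0.913.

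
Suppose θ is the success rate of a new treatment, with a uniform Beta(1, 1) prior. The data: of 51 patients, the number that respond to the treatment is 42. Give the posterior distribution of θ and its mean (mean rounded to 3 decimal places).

Observing 42 successes and 9 failures updates Beta(1, 1) by adding the success and failure counts to the two shape parameters: α = 1+42 = 43, β = 1+9 = 10.
Posterior mean = α/(α+β) = 43/53 = 0.811.

Posterior: Beta(43, 10); mean ≈ 0.811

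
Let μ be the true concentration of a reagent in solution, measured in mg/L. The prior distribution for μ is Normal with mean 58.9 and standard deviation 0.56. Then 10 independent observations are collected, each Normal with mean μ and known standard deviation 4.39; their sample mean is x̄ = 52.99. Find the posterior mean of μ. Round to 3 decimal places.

Posterior mean ≈ 58.073

With known σ, the Normal prior is conjugate. Weight on the data is w = (n/σ²)/(n/σ² + 1/τ₀²) = 0.518885/(0.518885+3.18878) = 0.13995.
Posterior mean = w·x̄ + (1−w)·μ₀ = 0.13995·52.99 + 0.86005·58.9 = 58.073.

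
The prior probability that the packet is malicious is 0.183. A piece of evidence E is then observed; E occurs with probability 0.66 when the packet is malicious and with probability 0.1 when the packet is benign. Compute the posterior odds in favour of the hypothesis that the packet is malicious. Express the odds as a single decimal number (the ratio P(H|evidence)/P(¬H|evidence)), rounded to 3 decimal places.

Prior odds = 0.183/(1−0.183) = 0.22399.
Likelihood ratio for E = 0.66/0.1 = 6.6000.
Posterior odds = prior odds × LR = 1.4783.

Posterior odds ≈ 1.478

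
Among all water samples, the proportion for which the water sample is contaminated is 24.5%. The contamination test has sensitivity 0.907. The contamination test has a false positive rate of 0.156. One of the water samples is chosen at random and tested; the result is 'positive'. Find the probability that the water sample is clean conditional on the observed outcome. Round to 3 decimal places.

P(¬H | E) ≈ 0.346

Write H for 'the water sample is contaminated'. Prior odds H:¬H = 0.245/0.755 = 0.32450. For the 'positive' outcome, the likelihood ratio is 0.907/0.156 = 5.8141.
Posterior odds = 0.32450 × 5.8141 = 1.8867, so P(H|E) = 1.8867/(1+1.8867) = 0.654. Then P(¬H|E) = 1 − 0.654 = 0.346.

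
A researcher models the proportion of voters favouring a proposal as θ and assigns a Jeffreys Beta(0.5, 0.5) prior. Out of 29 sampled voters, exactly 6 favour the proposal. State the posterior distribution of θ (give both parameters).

Posterior: Beta(6.5, 23.5)

The binomial likelihood is conjugate to the Beta prior: with 6 successes and 23 failures, the posterior is Beta(0.5+6, 0.5+23) = Beta(6.5, 23.5).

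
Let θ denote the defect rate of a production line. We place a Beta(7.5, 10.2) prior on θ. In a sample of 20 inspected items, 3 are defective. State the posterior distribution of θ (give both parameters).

Posterior: Beta(10.5, 27.2)

The binomial likelihood is conjugate to the Beta prior: with 3 successes and 17 failures, the posterior is Beta(7.5+3, 10.2+17) = Beta(10.5, 27.2).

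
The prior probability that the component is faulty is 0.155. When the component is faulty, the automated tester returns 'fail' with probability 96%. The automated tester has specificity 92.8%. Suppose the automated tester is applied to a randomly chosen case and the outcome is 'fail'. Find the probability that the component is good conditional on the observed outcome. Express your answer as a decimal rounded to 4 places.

Write H for 'the component is faulty'. Prior odds H:¬H = 0.155/0.845 = 0.18343. For the 'fail' outcome, the likelihood ratio is 0.96/0.072 = 13.333.
Posterior odds = 0.18343 × 13.333 = 2.4458, so P(H|E) = 2.4458/(1+2.4458) = 0.7098. Then P(¬H|E) = 1 − 0.7098 = 0.2902.

P(¬H | E) ≈ 0.2902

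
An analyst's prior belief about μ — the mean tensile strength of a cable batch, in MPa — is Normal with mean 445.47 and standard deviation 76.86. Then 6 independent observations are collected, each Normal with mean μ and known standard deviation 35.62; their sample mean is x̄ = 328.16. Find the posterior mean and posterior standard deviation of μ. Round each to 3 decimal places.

Prior precision 1/τ₀² = 1/76.86² = 0.00016928; data precision n/σ² = 6/35.62² = 0.00472894.
Posterior precision = 0.00016928 + 0.00472894 = 0.00489821, giving posterior SD = 1/√0.00489821 = 14.288.
Posterior mean = (0.00016928·445.47 + 0.00472894·328.16) / 0.00489821 = 332.214.

Posterior mean ≈ 332.214; posterior SD ≈ 14.288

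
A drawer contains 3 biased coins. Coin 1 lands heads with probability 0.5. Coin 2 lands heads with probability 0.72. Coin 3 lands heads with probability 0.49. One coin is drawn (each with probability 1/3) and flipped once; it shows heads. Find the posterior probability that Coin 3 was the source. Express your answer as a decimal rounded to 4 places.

P(heads|C1) = 0.5; P(heads|C2) = 0.72; P(heads|C3) = 0.49.
Prior × likelihood for each source: 0.333333·0.5=0.1667, 0.333333·0.72=0.2400, 0.333333·0.49=0.1633. Summing gives P(heads) = 0.57000.
P(Coin 3 | heads) = 0.1633 / 0.57000 = 0.2865.

Posterior probability ≈ 0.2865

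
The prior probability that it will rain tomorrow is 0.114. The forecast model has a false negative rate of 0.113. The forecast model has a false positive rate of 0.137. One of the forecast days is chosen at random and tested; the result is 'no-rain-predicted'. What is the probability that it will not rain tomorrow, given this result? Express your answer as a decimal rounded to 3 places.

Let H be the event that it will rain tomorrow. P(H) = 0.114, so P(¬H) = 0.886. With E the 'no-rain-predicted' result, P(E|H) = 0.113 and P(E|¬H) = 0.863.
P(E) = 0.113·0.114 + 0.863·0.886 = 0.012882 + 0.76462 = 0.77750.
By Bayes' theorem, P(H|E) = 0.012882 / 0.77750 = 0.017. Hence P(¬H|E) = 1 − 0.017 = 0.983.

P(¬H | E) ≈ 0.983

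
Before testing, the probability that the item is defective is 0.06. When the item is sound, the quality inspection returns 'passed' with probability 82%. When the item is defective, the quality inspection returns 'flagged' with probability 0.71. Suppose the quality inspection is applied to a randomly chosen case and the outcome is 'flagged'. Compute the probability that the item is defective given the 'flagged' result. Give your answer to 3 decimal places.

Write H for 'the item is defective'. Prior odds H:¬H = 0.06/0.94 = 0.063830. For the 'flagged' outcome, the likelihood ratio is 0.71/0.18 = 3.9444.
Posterior odds = 0.063830 × 3.9444 = 0.25177, so P(H|E) = 0.25177/(1+0.25177) = 0.201.

P(H | E) ≈ 0.201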